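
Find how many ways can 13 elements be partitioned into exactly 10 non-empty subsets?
39,325

Solution: This equals S(13,10), the Stirling number of the 2nd kind.
Using the Stirling recurrence: S(n,k) = k·S(n-1,k) + S(n-1,k-1)
S(13,10) = 10·S(12,10) + S(12,9)
         = 10·1705 + 22275
         = 17050 + 22275
         = 39,325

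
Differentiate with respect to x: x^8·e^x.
Product rule: d/dx[x^8]·e^x + x^8·d/dx[e^x] = 8x^{7}e^x + x^8e^x.
Final answer: (8x^7 + x^8)e^x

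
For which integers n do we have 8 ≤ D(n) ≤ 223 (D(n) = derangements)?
4, 5

Reasoning: Using D(n) = (n−1)[D(n−1) + D(n−2)] with D(1)=0, D(2)=1: D(3)=2; D(4)=9; D(5)=44; D(6)=265. So valid n = 4, 5.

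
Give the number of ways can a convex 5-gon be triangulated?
Using the Catalan number formula: C_n = C(2n, n) / (n+1)
C_3 = C(6, 3) / (3+1)
     = 20 / 4
     = 5
Final answer: 5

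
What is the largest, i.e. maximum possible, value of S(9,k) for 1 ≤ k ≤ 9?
Row S(9,k) for k = 1..9 (via S(n,k) = k·S(n−1,k) + S(n−1,k−1)): 1, 255, 3,025, 7,770, 6,951, 2,646, 462, 36, 1. The row is unimodal; maximum at k = 4: 7,770.
Final answer: 7,770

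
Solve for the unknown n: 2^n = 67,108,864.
26

Solution: 67,108,864 = 1,024 × 1,024 × 64 = 2^10 × 2^10 × 2^6 = 2^26, so n = 26.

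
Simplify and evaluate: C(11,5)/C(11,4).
7/5

Solution: C(n,k+1)/C(n,k) = (n−k)/(k+1). Here (11−4)/(4+1) = 7/5 = 7/5.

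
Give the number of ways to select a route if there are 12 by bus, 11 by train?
23
By the addition principle: 12 + 11 = 23.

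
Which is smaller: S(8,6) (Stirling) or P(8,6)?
S(8,6)

Working:
S(8,6) = 6·S(7,6) + S(7,5) = 6·21 + 140 = 266; P(8,6) = 20,160.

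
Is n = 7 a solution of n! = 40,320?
No

Reasoning: 7! = 7·6! = 7·720 = 5,040, which does not equal 40,320.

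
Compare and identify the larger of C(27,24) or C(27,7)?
C(27,7)

Working:
C(27,24)=2,925, C(27,7)=888,030.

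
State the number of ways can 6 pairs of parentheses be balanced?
Using the Catalan number formula: C_n = C(2n, n) / (n+1)
C_6 = C(12, 6) / (6+1)
     = 924 / 7
     = 132

Answer: 132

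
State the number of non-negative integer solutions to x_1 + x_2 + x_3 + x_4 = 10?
286

Solution: C(10+4-1, 4-1) = 286.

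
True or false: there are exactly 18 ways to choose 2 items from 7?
False

Explanation: C(7,2) = 21 ≠ 18.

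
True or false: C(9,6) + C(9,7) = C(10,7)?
True

Reasoning: Pascal's identity: LHS = 84 + 36 = 120; RHS = C(10,7) = 120. Both sides agree, so the statement holds.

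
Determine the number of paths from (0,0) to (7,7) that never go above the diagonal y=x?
Counted by the Catalan number C_7: C_7 = C(14,7)/(7+1) = 3,432/8 = 429.
Final answer: 429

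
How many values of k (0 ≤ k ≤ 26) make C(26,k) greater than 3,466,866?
7

Row 26 is unimodal and symmetric about k=26/2. C(26,9)=3,124,550 ≤ 3,466,866; C(26,10)=5,311,735 > 3,466,866; by symmetry C(26,k) > 3,466,866 for k = 10..16. That's 16 - 10 + 1 = 7 values.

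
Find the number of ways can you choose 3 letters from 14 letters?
364

Solution: C(14,3) = 14! / (3! × (14-3)!)
         = 14! / (3! × 11!)
         = 364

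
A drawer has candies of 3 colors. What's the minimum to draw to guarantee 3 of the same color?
Worst case: 2 of each = 6. One more: 7.
Final answer: 7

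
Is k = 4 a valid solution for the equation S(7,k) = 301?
No
S(7,4) = 4·S(6,4) + S(6,3) = 4·65 + 90 = 350, which does not equal 301.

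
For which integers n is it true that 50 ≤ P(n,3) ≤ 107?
5

Solution: P(4,3)=24; P(5,3)=60; P(6,3)=120. So valid n = 5.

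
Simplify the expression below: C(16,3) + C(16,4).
2,380
By Pascal's identity: C(17,4) = 2,380.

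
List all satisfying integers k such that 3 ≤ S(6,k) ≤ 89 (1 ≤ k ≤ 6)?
2, 4, 5
S(6,1)=1; S(6,2)=31; S(6,3)=90; S(6,4)=65; S(6,5)=15; S(6,6)=1. So valid k = 2, 4, 5.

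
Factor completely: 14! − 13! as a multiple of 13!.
13 × 13! = 80,951,270,400

Explanation: 14! − 13! = 14·13! − 13! = (14 − 1)·13! = 13 × 13! = 80,951,270,400.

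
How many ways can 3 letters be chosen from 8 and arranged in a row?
336

Solution: P(8,3) = 8!/(8-3)! = 336.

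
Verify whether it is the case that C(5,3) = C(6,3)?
False

Working:
LHS = C(5,3) = 10; RHS = C(6,3) = 20. 10 ≠ 20, so the statement does not hold.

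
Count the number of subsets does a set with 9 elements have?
512

Reasoning: Each element can be included or excluded: 2^9 = 512.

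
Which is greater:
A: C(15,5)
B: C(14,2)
A

A=C(15,5)=3,003, B=C(14,2)=91.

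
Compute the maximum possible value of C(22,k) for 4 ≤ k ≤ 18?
705,432

Reasoning: C(22,k) is maximised at the centre of the row: C(22,11) = 705,432.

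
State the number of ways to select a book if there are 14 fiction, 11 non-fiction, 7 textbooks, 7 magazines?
39

By the addition principle: 14 + 11 + 7 + 7 = 39.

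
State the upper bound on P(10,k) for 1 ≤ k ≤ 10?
P(10,k) increases in k, so maximum at k = 10: 10! = 3,628,800.
Final answer: 3,628,800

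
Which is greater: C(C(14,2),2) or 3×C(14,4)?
C(C(14,2),2)=4,095, 3×C(14,4)=3,003.
Final answer: C(C(14,2),2)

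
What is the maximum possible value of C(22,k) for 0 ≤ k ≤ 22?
705,432

Explanation: Maximum at k = 11: C(22,11) = 705,432.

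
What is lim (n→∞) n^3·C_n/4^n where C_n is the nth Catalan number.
∞
C_n ~ 4^n/(n^(3/2)√π), so n^3·C_n/4^n ~ n^(3 − 3/2)/√π → ∞.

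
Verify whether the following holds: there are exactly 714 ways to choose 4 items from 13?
False

C(13,4) = 715 ≠ 714.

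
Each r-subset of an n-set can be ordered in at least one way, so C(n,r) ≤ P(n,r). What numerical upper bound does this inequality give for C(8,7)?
40,320

Solution: P(8,7) = 8·7·6·5·4·3·2 = 40,320, so C(8,7) ≤ 40,320. (The bound is loose by a factor of 7! = 5,040: C(8,7) = 40,320/5,040 = 8.)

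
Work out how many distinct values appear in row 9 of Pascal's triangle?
5
Row 9 has entries C(9,0)..C(9,9); by symmetry C(9,k)=C(9,9-k), giving 5 distinct values.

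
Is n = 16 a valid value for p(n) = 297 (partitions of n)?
No
Pentagonal recurrence p(n) = p(n−1) + p(n−2) − p(n−5) − p(n−7) + …: p(16) = p(15) + p(14) − p(11) − p(9) + p(4) + p(1) = 176 + 135 − 56 − 30 + 5 + 1 = 231, which does not equal 297.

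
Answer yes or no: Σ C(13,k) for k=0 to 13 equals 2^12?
No

Working:
Binomial theorem: Σ C(13,k) = (1+1)^13 = 2^13 = 8,192; RHS 2^12 = 4,096.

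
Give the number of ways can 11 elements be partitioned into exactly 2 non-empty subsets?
1,023

This equals S(11,2), the Stirling number of the 2nd kind.
Using the Stirling recurrence: S(n,k) = k·S(n-1,k) + S(n-1,k-1)
S(11,2) = 2·S(10,2) + S(10,1)
         = 2·511 + 1
         = 1022 + 1
         = 1,023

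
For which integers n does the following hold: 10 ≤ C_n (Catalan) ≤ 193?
C_3=5; C_4=14; C_5=42; C_6=132; C_7=429. So valid n = 4, 5, 6.

Answer: 4, 5, 6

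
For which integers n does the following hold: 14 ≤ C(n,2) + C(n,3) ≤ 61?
5, 6, 7

Reasoning: C(4,2)+C(4,3)=10; C(5,2)+C(5,3)=20; C(6,2)+C(6,3)=35; C(7,2)+C(7,3)=56; C(8,2)+C(8,3)=84. So valid n = 5, 6, 7.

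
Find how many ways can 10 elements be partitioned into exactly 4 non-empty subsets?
34,105
This equals S(10,4), the Stirling number of the 2nd kind.
Using the Stirling recurrence: S(n,k) = k·S(n-1,k) + S(n-1,k-1)
S(10,4) = 4·S(9,4) + S(9,3)
         = 4·7770 + 3025
         = 31080 + 3025
         = 34,105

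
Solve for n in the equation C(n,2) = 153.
18

Solution: C(n,2) = n(n−1)/2! is increasing in n, and n(n−1) = 2!·153 = 306 ≈ (n−0.5)^2 gives n ≈ 18.0. Check: C(16,2) = 120, C(17,2) = 136, C(18,2) = 153 ✓. So n = 18.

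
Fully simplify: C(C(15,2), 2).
C(15,2) = 105, then C(105, 2) = 5,460.

Answer: 5,460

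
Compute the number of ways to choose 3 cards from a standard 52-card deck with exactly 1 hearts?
13 hearts and 39 non-hearts: C(13,1) × C(39,2) = 13 × 741 = 9,633.

Answer: 9,633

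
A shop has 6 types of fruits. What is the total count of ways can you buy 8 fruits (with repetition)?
Stars and bars: C(8+6-1, 8) = C(13, 8) = 1,287.
Final answer: 1,287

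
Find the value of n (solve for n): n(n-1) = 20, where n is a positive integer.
5

Reasoning: n² − n − 20 = 0, so n = (1 ± √(1 + 4·20))/2 = (1 ± √81)/2 = (1 ± 9)/2, i.e. n = 5 or n = -4. Taking the positive root, n = 5 (check: 5×4 = 20).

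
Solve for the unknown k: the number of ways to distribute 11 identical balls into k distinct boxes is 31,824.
8

Solution: Stars and bars: the count is C(11+k−1, k−1), increasing in k. k=6: C(16,5) = 4,368, k=7: C(17,6) = 12,376, k=8: C(18,7) = 31,824 ✓. So k = 8.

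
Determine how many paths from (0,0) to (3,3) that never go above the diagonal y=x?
5

Working:
Counted by the Catalan number C_3: C_3 = C(6,3)/(3+1) = 20/4 = 5.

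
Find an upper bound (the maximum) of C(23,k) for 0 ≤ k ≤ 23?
1,352,078

Reasoning: Maximum at k = 11 or k = 12: C(23,11) = 1,352,078.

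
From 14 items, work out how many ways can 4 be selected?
1,001

C(14,4) = 14! / (4! × (14-4)!)
         = 14! / (4! × 10!)
         = 1,001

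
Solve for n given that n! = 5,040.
7

Solution: n! is strictly increasing. 5! = 120, 6! = 720, 7! = 5,040 ✓. So n = 7.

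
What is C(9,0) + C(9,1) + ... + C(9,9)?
512

Solution: Sum of binomial coefficients = 2^9 = 512.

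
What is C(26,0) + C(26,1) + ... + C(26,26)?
67,108,864

Working:
Sum of binomial coefficients = 2^26 = 67,108,864.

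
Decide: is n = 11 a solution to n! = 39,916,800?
11! = 11·10! = 11·3,628,800 = 39,916,800, which equals 39,916,800.

Answer: Yes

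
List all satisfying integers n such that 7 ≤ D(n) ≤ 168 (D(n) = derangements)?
4, 5

Working:
Using D(n) = (n−1)[D(n−1) + D(n−2)] with D(1)=0, D(2)=1: D(3)=2; D(4)=9; D(5)=44; D(6)=265. So valid n = 4, 5.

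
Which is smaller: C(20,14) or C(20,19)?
C(20,19)

Working:
C(20,14)=38,760, C(20,19)=20.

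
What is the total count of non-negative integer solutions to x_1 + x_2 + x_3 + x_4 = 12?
455

Reasoning: C(12+4-1, 4-1) = 455.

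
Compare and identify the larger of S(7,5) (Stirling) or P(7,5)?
P(7,5)

S(7,5) = 5·S(6,5) + S(6,4) = 5·15 + 65 = 140; P(7,5) = 2,520.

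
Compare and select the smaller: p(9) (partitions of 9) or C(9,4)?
Pentagonal recurrence p(n) = p(n−1) + p(n−2) − p(n−5) − p(n−7) + …: p(9) = p(8) + p(7) − p(4) − p(2) = 22 + 15 − 5 − 2 = 30; C(9,4) = 126.

Answer: p(9)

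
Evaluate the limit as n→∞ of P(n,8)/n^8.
P(n,8) = n(n-1)···(n-7) ≈ n^8 for large n. Limit = 1.
Final answer: 1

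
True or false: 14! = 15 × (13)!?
14! = 14 × 13! = 87,178,291,200, but 15 × 13! = 93,405,312,000.

Answer: False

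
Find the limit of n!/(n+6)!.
n!/(n+6)! = 1/[(n+1)(n+2)···(n+6)] → 0 as n → ∞.
Final answer: 0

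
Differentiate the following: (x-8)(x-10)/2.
(2x - 18)/2

Solution: d/dx[(x-8)(x-10)] = (x-10) + (x-8) = 2x - 18. Dividing by 2 gives (2x - 18)/2.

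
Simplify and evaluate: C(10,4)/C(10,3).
7/4

C(n,k+1)/C(n,k) = (n−k)/(k+1). Here (10−3)/(3+1) = 7/4 = 7/4.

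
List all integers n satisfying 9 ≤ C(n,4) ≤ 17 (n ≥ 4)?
6

C(5,4)=5; C(6,4)=15; C(7,4)=35. So valid n = 6.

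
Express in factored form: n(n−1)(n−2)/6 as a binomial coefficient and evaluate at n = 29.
C(n,3); C(29,3) = 3,654
n(n−1)(n−2)/6 = n!/(3!(n−3)!) = C(n,3). At n = 29: C(29,3) = 3,654.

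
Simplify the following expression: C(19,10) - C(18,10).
48,620

Working:
C(19,10) - C(18,10) = C(18,9) = 48,620.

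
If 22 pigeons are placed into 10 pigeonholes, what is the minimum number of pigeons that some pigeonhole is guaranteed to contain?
Pigeonhole: ⌈22/10⌉ = 3.
Final answer: 3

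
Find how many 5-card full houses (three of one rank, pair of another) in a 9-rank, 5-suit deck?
7,200

Reasoning: Triple rank: 9. Triple suits: C(5,3)=10. Pair rank: 8. Pair suits: C(5,2)=10. Total: 7,200.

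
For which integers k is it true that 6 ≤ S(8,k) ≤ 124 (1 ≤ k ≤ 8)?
7

Solution: S(8,1)=1; S(8,2)=127; S(8,3)=966; S(8,4)=1,701; S(8,5)=1,050; S(8,6)=266; S(8,7)=28; S(8,8)=1. So valid k = 7.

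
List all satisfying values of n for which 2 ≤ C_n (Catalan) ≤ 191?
2, 3, 4, 5, 6

Explanation: C_1=1; C_2=2; C_3=5; C_4=14; C_5=42; C_6=132; C_7=429. So valid n = 2, 3, 4, 5, 6.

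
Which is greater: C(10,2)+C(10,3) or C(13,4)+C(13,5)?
First=165, Second=2,002.
Final answer: C(13,4)+C(13,5)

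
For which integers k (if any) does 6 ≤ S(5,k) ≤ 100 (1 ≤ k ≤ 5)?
S(5,1)=1; S(5,2)=15; S(5,3)=25; S(5,4)=10; S(5,5)=1. So valid k = 2, 3, 4.

Answer: 2, 3, 4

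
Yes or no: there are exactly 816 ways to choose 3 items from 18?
Yes

Reasoning: C(18,3) = 816.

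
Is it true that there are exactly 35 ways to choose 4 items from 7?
C(7,4) = 35.

Answer: True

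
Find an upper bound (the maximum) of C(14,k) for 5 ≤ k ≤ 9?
3,432

Working:
C(14,k) is maximised at the centre of the row: C(14,7) = 3,432.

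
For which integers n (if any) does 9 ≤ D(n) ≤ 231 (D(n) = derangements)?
Using D(n) = (n−1)[D(n−1) + D(n−2)] with D(1)=0, D(2)=1: D(3)=2; D(4)=9; D(5)=44; D(6)=265. So valid n = 4, 5.
Final answer: 4, 5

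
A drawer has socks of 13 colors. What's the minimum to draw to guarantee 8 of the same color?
92
Worst case: 7 of each = 91. One more: 92.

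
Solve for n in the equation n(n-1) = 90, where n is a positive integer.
10
n² − n − 90 = 0, so n = (1 ± √(1 + 4·90))/2 = (1 ± √361)/2 = (1 ± 19)/2, i.e. n = 10 or n = -9. Taking the positive root, n = 10 (check: 10×9 = 90).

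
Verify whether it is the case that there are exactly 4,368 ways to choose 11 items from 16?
True

Solution: C(16,11) = 4,368.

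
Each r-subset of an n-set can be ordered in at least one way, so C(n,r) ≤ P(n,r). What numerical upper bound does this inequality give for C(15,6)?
3,603,600

Reasoning: P(15,6) = 15·14·13·12·11·10 = 3,603,600, so C(15,6) ≤ 3,603,600. (The bound is loose by a factor of 6! = 720: C(15,6) = 3,603,600/720 = 5,005.)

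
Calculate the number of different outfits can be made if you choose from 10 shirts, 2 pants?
20
By the multiplication principle: 10 × 2 = 20.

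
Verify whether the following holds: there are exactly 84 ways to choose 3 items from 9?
True

Solution: C(9,3) = 84.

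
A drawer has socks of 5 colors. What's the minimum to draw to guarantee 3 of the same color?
11

Solution: Worst case: 2 of each = 10. One more: 11.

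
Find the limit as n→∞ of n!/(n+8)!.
0

Solution: n!/(n+8)! = 1/[(n+1)(n+2)···(n+8)] → 0 as n → ∞.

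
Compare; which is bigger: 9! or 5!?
9!

9!=362,880, 5!=120. 9! > 5!.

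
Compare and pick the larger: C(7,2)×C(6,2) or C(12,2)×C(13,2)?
C(12,2)×C(13,2)

Explanation: C(7,2)×C(6,2)=315, C(12,2)×C(13,2)=5,148.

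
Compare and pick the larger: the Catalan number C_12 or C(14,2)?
C_12 = C(24,12)/(12+1) = 2,704,156/13 = 208,012; C(14,2) = 91.

Answer: C_12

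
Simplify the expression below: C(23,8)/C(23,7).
2

Explanation: C(n,k+1)/C(n,k) = (n−k)/(k+1). Here (23−7)/(7+1) = 16/8 = 2.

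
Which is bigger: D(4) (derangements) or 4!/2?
4!/2

Reasoning: D(4) = (4-1)·[D(3) + D(2)] = 3·[2 + 1] = 9; 4!/2 = 24/2 = 12.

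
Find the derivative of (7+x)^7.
7(7+x)^6

Explanation: Using the power rule: d/dx (7+x)^7 = 7(7+x)^{6}.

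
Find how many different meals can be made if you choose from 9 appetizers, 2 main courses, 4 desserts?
72

By the multiplication principle: 9 × 2 × 4 = 72.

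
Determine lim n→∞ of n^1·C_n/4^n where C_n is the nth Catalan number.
0

Working:
C_n ~ 4^n/(n^(3/2)√π), so n^1·C_n/4^n ~ n^(1 − 3/2)/√π → 0.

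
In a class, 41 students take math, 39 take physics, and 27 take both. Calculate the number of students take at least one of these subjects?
53

Solution: |A∪B| = |A|+|B|-|A∩B| = 41+39-27 = 53.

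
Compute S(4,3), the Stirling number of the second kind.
6

Using the Stirling recurrence: S(n,k) = k·S(n-1,k) + S(n-1,k-1)
S(4,3) = 3·S(3,3) + S(3,2)
         = 3·1 + 3
         = 3 + 3
         = 6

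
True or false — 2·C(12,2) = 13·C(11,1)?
False

Solution: Absorption identity k·C(n,k) = n·C(n-1,k-1). LHS = 2·66 = 132; RHS = 13·11 = 143.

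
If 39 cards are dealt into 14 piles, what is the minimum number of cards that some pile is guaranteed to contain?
Pigeonhole: ⌈39/14⌉ = 3.
Final answer: 3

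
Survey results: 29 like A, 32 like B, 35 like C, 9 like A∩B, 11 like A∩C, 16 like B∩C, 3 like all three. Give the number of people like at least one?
63

Explanation: |A∪B∪C| = 29+32+35-9-11-16+3 = 63.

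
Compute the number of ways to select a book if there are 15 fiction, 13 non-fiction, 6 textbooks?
34

Solution: By the addition principle: 15 + 13 + 6 = 34.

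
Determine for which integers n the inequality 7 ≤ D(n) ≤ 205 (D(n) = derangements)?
4, 5
Using D(n) = (n−1)[D(n−1) + D(n−2)] with D(1)=0, D(2)=1: D(3)=2; D(4)=9; D(5)=44; D(6)=265. So valid n = 4, 5.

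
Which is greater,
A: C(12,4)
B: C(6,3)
A=C(12,4)=495, B=C(6,3)=20.

Answer: A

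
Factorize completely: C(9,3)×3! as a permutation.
P(9,3)

Explanation: C(9,3)×3! = [9!/(3!(6)!)]×3! = 9!/(6)! = P(9,3) = 504.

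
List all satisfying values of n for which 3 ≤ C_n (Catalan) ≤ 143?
C_2=2; C_3=5; C_4=14; C_5=42; C_6=132; C_7=429. So valid n = 3, 4, 5, 6.
Final answer: 3, 4, 5, 6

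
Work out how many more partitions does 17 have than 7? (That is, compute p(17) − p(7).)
282

Explanation: Pentagonal recurrence p(n) = p(n−1) + p(n−2) − p(n−5) − p(n−7) + …: p(17) = p(16) + p(15) − p(12) − p(10) + p(5) + p(2) = 231 + 176 − 77 − 42 + 7 + 2 = 297.
p(7) = p(6) + p(5) − p(2) − p(0) = 11 + 7 − 2 − 1 = 15.
Difference = 297 − 15 = 282.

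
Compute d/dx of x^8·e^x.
(8x^7 + x^8)e^x

Working:
Product rule: d/dx[x^8]·e^x + x^8·d/dx[e^x] = 8x^{7}e^x + x^8e^x.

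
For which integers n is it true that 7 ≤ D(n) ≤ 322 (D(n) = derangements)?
4, 5, 6

Explanation: Using D(n) = (n−1)[D(n−1) + D(n−2)] with D(1)=0, D(2)=1: D(3)=2; D(4)=9; D(5)=44; D(6)=265; D(7)=1,854. So valid n = 4, 5, 6.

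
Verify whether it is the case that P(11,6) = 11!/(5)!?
True
Permutation formula P(n,k) = n!/(n-k)!: 11!/5! = 39,916,800/120 = 332,640 = P(11,6). The statement holds.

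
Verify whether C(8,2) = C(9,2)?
False

Reasoning: LHS = C(8,2) = 28; RHS = C(9,2) = 36. 28 ≠ 36, so the statement does not hold.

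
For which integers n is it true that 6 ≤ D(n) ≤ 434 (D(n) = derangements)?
4, 5, 6
Using D(n) = (n−1)[D(n−1) + D(n−2)] with D(1)=0, D(2)=1: D(3)=2; D(4)=9; D(5)=44; D(6)=265; D(7)=1,854. So valid n = 4, 5, 6.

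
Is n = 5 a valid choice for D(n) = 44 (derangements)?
Yes

Reasoning: D(5) = (5-1)·[D(4) + D(3)] = 4·[9 + 2] = 44, which equals 44.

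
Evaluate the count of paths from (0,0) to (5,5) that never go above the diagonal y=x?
42
Counted by the Catalan number C_5: C_5 = C(10,5)/(5+1) = 252/6 = 42.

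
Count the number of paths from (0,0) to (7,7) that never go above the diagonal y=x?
Counted by the Catalan number C_7: C_7 = C(14,7)/(7+1) = 3,432/8 = 429.
Final answer: 429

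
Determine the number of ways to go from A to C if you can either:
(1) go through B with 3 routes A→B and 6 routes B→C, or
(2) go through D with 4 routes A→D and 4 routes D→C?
34

Reasoning: Route via B: 3×6=18. Route via D: 4×4=16. Total: 34.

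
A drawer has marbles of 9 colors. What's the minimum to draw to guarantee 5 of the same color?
37

Worst case: 4 of each = 36. One more: 37.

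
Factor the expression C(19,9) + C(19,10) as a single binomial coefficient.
C(20,10)

By Pascal's identity: C(19,9) + C(19,10) = C(20,10) = 184,756.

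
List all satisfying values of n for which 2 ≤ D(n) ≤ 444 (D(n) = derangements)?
3, 4, 5, 6
Using D(n) = (n−1)[D(n−1) + D(n−2)] with D(1)=0, D(2)=1: D(2)=1; D(3)=2; D(4)=9; D(5)=44; D(6)=265; D(7)=1,854. So valid n = 3, 4, 5, 6.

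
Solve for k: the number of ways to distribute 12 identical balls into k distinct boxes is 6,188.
6

Solution: Stars and bars: the count is C(12+k−1, k−1), increasing in k. k=4: C(15,3) = 455, k=5: C(16,4) = 1,820, k=6: C(17,5) = 6,188 ✓. So k = 6.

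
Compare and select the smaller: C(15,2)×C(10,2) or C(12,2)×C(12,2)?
C(12,2)×C(12,2)
C(15,2)×C(10,2)=4,725, C(12,2)×C(12,2)=4,356.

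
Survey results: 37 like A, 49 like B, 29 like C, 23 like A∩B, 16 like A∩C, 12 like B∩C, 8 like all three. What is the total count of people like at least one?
72

Explanation: |A∪B∪C| = 37+49+29-23-16-12+8 = 72.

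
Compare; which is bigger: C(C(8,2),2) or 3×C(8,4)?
C(C(8,2),2)

Solution: C(C(8,2),2)=378, 3×C(8,4)=210.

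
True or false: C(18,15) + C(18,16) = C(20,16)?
Pascal's identity gives C(19,16) = 969, whereas C(20,16) = 4,845.

Answer: False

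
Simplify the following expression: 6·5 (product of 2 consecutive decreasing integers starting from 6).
30

Explanation: This is P(6,2) = 6!/(4)! = 30.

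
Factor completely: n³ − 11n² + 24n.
n(n − 3)(n − 8)

Reasoning: n³ − 11n² + 24n = n(n² − 11n + 24) = n(n − 3)(n − 8).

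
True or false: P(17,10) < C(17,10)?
P(17,10) = 70,572,902,400 and C(17,10) = 19,448; P(n,r) = r! × C(n,r) so P > C whenever r ≥ 2.

Answer: False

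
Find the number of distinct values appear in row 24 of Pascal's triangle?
13

Reasoning: Row 24 has entries C(24,0)..C(24,24); by symmetry C(24,k)=C(24,24-k), giving 13 distinct values.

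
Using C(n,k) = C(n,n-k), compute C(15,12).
455

Explanation: C(15,12) = C(15,3) = 455.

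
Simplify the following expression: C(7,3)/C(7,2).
5/3

Explanation: C(n,k+1)/C(n,k) = (n−k)/(k+1). Here (7−2)/(2+1) = 5/3 = 5/3.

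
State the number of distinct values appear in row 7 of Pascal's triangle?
4
Row 7 has entries C(7,0)..C(7,7); by symmetry C(7,k)=C(7,7-k), giving 4 distinct values.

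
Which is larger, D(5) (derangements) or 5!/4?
D(5)

Explanation: D(5) = (5-1)·[D(4) + D(3)] = 4·[9 + 2] = 44; 5!/4 = 120/4 = 30.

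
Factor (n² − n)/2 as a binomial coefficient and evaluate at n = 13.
C(n,2); C(13,2) = 78

Solution: (n² − n)/2 = n(n−1)/2 = C(n,2). At n = 13: C(13,2) = 78.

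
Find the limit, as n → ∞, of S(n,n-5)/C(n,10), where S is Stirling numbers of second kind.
945

Reasoning: The leading term of S(n,n-5) as a polynomial in n is (9)!!·C(n,10), so the ratio → (9)!! = 945.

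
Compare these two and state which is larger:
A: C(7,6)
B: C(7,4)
B

Solution: A=C(7,6)=7, B=C(7,4)=35.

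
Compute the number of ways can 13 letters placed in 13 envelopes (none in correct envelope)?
Using D(n) = (n-1)[D(n-1) + D(n-2)]:
D(13) = (13-1) × [D(12) + D(11)]
      = 12 × [176214841 + 14684570]
      = 12 × 190899411
      = 2,290,792,932

Answer: 2,290,792,932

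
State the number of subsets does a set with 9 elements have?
512

Reasoning: Each element can be included or excluded: 2^9 = 512.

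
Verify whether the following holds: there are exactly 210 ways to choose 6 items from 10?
C(10,6) = 210.
Final answer: True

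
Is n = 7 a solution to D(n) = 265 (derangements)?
No

Solution: D(7) = (7-1)·[D(6) + D(5)] = 6·[265 + 44] = 1,854, which does not equal 265.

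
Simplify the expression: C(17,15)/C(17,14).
1/5

Solution: C(n,k+1)/C(n,k) = (n−k)/(k+1). Here (17−14)/(14+1) = 3/15 = 1/5.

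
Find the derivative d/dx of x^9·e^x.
Product rule: d/dx[x^9]·e^x + x^9·d/dx[e^x] = 9x^{8}e^x + x^9e^x.

Answer: (9x^8 + x^9)e^x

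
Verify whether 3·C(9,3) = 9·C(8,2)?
True
Absorption identity k·C(n,k) = n·C(n-1,k-1). LHS = 3·84 = 252; RHS = 9·28 = 252.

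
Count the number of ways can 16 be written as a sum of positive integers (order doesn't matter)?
231

Pentagonal recurrence p(n) = p(n−1) + p(n−2) − p(n−5) − p(n−7) + …: p(16) = p(15) + p(14) − p(11) − p(9) + p(4) + p(1) = 176 + 135 − 56 − 30 + 5 + 1 = 231.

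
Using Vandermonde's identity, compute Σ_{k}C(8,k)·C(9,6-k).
12,376

= C(8+9,6) = C(17,6) = 12,376.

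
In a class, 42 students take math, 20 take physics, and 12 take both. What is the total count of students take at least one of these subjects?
50
|A∪B| = |A|+|B|-|A∩B| = 42+20-12 = 50.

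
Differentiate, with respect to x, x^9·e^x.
Product rule: d/dx[x^9]·e^x + x^9·d/dx[e^x] = 9x^{8}e^x + x^9e^x.
Final answer: (9x^8 + x^9)e^x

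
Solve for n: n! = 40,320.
8
n! is strictly increasing. 6! = 720, 7! = 5,040, 8! = 40,320 ✓. So n = 8.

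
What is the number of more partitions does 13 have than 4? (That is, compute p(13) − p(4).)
Pentagonal recurrence p(n) = p(n−1) + p(n−2) − p(n−5) − p(n−7) + …: p(13) = p(12) + p(11) − p(8) − p(6) + p(1) = 77 + 56 − 22 − 11 + 1 = 101.
p(4) = p(3) + p(2) = 3 + 2 = 5.
Difference = 101 − 5 = 96.
Final answer: 96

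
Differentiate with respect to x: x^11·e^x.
(11x^10 + x^11)e^x

Product rule: d/dx[x^11]·e^x + x^11·d/dx[e^x] = 11x^{10}e^x + x^11e^x.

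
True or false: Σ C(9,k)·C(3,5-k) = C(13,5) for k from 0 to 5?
False

Reasoning: Vandermonde's identity gives C(12,5) = 792; RHS C(13,5) = 1,287.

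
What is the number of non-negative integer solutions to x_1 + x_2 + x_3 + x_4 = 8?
165

Working:
C(8+4-1, 4-1) = 165.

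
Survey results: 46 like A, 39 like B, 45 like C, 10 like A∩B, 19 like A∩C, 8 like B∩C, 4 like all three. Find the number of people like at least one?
97

Working:
|A∪B∪C| = 46+39+45-10-19-8+4 = 97.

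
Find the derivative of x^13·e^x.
(13x^12 + x^13)e^x

Reasoning: Product rule: d/dx[x^13]·e^x + x^13·d/dx[e^x] = 13x^{12}e^x + x^13e^x.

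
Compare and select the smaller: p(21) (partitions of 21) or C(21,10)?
p(21)

Working:
Pentagonal recurrence p(n) = p(n−1) + p(n−2) − p(n−5) − p(n−7) + …: p(21) = p(20) + p(19) − p(16) − p(14) + p(9) + p(6) = 627 + 490 − 231 − 135 + 30 + 11 = 792; C(21,10) = 352,716.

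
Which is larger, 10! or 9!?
10!

Working:
10!=3,628,800, 9!=362,880. 10! > 9!.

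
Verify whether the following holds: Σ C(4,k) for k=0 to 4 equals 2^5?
False
Binomial theorem: Σ C(4,k) = (1+1)^4 = 2^4 = 16; RHS 2^5 = 32.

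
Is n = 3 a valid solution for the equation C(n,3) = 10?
C(3,3) = 3·2·1/3! = 6/6 = 1, which does not equal 10.

Answer: No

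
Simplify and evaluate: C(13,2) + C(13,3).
364
By Pascal's identity: C(14,3) = 364.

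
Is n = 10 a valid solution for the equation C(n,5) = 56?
No

Explanation: C(10,5) = 10·9·8·7·6/5! = 30,240/120 = 252, which does not equal 56.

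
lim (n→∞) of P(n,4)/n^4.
1

Reasoning: P(n,4) = n(n-1)(n-2)(n-3) ≈ n^4 for large n. Limit = 1.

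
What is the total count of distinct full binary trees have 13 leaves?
208,012

Reasoning: Using the Catalan number formula: C_n = C(2n, n) / (n+1)
C_12 = C(24, 12) / (12+1)
     = 2704156 / 13
     = 208,012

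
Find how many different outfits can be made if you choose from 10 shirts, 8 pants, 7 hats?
560

By the multiplication principle: 10 × 8 × 7 = 560.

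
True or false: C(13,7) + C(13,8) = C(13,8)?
False

Solution: Pascal's identity gives C(14,8) = 3,003, whereas C(13,8) = 1,287.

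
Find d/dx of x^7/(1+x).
(7x^6(1+x) - x^7)/(1+x)²

Working:
Quotient rule: [7x^{6}(1+x) - x^7]/(1+x)².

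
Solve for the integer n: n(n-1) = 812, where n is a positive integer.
29

n² − n − 812 = 0, so n = (1 ± √(1 + 4·812))/2 = (1 ± √3,249)/2 = (1 ± 57)/2, i.e. n = 29 or n = -28. Taking the positive root, n = 29 (check: 29×28 = 812).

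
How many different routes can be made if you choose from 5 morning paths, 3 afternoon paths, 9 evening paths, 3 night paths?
405

Explanation: By the multiplication principle: 5 × 3 × 9 × 3 = 405.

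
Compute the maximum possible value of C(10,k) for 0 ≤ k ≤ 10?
252

Reasoning: Maximum at k = 5: C(10,5) = 252.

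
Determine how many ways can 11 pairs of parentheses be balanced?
58,786

Reasoning: Using the Catalan number formula: C_n = C(2n, n) / (n+1)
C_11 = C(22, 11) / (11+1)
     = 705432 / 12
     = 58,786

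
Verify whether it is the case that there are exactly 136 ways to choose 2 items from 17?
True

Explanation: C(17,2) = 136.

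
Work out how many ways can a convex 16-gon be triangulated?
2,674,440

Working:
Using the Catalan number formula: C_n = C(2n, n) / (n+1)
C_14 = C(28, 14) / (14+1)
     = 40116600 / 15
     = 2,674,440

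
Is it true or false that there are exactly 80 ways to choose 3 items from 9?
C(9,3) = 84 ≠ 80.

Answer: False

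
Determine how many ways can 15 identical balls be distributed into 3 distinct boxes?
136

Solution: C(15+3-1, 3-1) = C(17, 2) = 136.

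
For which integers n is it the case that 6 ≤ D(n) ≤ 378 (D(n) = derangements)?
4, 5, 6

Solution: Using D(n) = (n−1)[D(n−1) + D(n−2)] with D(1)=0, D(2)=1: D(3)=2; D(4)=9; D(5)=44; D(6)=265; D(7)=1,854. So valid n = 4, 5, 6.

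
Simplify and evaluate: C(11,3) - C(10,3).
45

Working:
C(11,3) - C(10,3) = C(10,2) = 45.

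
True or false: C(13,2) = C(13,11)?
True

Explanation: C(13,2) = C(13,13-2) by the symmetry property; both equal 78.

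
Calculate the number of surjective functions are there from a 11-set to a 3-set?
171,006

Explanation: Onto functions = 3! × S(11,3)
First compute S(11,3) via recurrence:
Using the Stirling recurrence: S(n,k) = k·S(n-1,k) + S(n-1,k-1)
S(11,3) = 3·S(10,3) + S(10,2)
         = 3·9330 + 511
         = 27990 + 511
         = 28,501
Then: 6 × 28501 = 171,006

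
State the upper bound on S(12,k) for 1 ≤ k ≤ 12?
1,379,400

Explanation: Row S(12,k) for k = 1..12 (via S(n,k) = k·S(n−1,k) + S(n−1,k−1)): 1, 2,047, 86,526, 611,501, 1,379,400, 1,323,652, 627,396, 159,027, 22,275, 1,705, 66, 1. The row is unimodal; maximum at k = 5: 1,379,400.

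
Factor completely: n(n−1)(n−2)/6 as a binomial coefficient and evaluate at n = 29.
C(n,3); C(29,3) = 3,654

n(n−1)(n−2)/6 = n!/(3!(n−3)!) = C(n,3). At n = 29: C(29,3) = 3,654.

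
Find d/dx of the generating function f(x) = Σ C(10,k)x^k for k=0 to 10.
Σ k·C(10,k)x^(k-1) for k=1 to 10
Term-by-term differentiation gives Σ k·C(10,k)x^{k-1} for k=1 to 10.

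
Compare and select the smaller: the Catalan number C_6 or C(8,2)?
C(8,2)

Reasoning: C_6 = C(12,6)/(6+1) = 924/7 = 132; C(8,2) = 28.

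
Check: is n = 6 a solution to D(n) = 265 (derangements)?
Yes

Working:
D(6) = (6-1)·[D(5) + D(4)] = 5·[44 + 9] = 265, which equals 265.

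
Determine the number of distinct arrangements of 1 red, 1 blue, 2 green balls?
12

Reasoning: Multinomial: 4!/(1! × 1! × 2!) = 12.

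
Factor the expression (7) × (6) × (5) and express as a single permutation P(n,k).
P(7,3) = 7!/(4)!

Reasoning: Product of 3 consecutive descending integers starting at 7: P(7,3) = 7!/4! = 210.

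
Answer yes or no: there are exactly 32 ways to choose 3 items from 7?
No
C(7,3) = 35 ≠ 32.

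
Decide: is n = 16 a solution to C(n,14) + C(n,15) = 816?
No

Explanation: C(16,14) + C(16,15) = 120 + 16 = 136, which does not equal 816.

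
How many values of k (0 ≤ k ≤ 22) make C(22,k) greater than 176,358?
7

Reasoning: Row 22 is unimodal and symmetric about k=22/2. C(22,7)=170,544 ≤ 176,358; C(22,8)=319,770 > 176,358; by symmetry C(22,k) > 176,358 for k = 8..14. That's 14 - 8 + 1 = 7 values.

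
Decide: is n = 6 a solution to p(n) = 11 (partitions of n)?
Yes

Working:
Pentagonal recurrence p(n) = p(n−1) + p(n−2) − p(n−5) − p(n−7) + …: p(6) = p(5) + p(4) − p(1) = 7 + 5 − 1 = 11, which equals 11.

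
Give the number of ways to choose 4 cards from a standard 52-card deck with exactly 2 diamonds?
57,798

13 diamonds and 39 non-diamonds: C(13,2) × C(39,2) = 78 × 741 = 57,798.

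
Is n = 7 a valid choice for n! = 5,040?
Yes

Working:
7! = 7·6! = 7·720 = 5,040, which equals 5,040.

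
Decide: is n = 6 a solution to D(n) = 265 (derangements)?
Yes

Solution: D(6) = (6-1)·[D(5) + D(4)] = 5·[44 + 9] = 265, which equals 265.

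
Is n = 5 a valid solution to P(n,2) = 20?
Yes

Reasoning: P(5,2) = 5·4 = 20, which equals 20.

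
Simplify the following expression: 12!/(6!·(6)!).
924

Working:
This is C(12,6) = 924.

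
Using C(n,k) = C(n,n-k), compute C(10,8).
45

Explanation: C(10,8) = C(10,2) = 45.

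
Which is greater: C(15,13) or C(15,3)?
C(15,3)

Solution: C(15,13)=105, C(15,3)=455.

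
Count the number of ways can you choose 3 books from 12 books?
220

Solution: C(12,3) = 12! / (3! × (12-3)!)
         = 12! / (3! × 9!)
         = 220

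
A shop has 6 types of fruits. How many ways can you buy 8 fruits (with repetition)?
1,287

Reasoning: Stars and bars: C(8+6-1, 8) = C(13, 8) = 1,287.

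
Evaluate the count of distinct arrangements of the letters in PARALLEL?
3,360

Working:
Word has 8 letters (P=1, A=2, R=1, L=3, E=1). Arrangements: 8!/Π(k!) = 3,360.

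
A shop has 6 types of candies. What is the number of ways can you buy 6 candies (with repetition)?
Stars and bars: C(6+6-1, 6) = C(11, 6) = 462.
Final answer: 462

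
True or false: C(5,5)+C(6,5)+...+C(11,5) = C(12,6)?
Hockey stick identity gives Σ = C(12,6) = 924; RHS C(12,6) = 924.
Final answer: True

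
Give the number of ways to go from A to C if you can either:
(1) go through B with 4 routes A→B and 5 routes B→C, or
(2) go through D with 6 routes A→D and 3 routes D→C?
38
Route via B: 4×5=20. Route via D: 6×3=18. Total: 38.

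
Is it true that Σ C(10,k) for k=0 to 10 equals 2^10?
True

Explanation: Binomial theorem: Σ C(10,k) = (1+1)^10 = 2^10 = 1,024; RHS 2^10 = 1,024.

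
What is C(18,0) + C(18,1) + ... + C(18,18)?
262,144

Solution: Sum of binomial coefficients = 2^18 = 262,144.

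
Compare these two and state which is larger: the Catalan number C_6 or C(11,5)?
C(11,5)

Explanation: C_6 = C(12,6)/(6+1) = 924/7 = 132; C(11,5) = 462.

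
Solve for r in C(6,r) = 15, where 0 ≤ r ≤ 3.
2

Explanation: C(6,r) is increasing for 0 ≤ r ≤ 3. Stepping up (C(6,r+1) = C(6,r)·(6−r)/(r+1)): C(6,1) = 6, C(6,2) = 15 ✓. So r = 2.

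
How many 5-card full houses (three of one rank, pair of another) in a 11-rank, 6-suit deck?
33,000

Triple rank: 11. Triple suits: C(6,3)=20. Pair rank: 10. Pair suits: C(6,2)=15. Total: 33,000.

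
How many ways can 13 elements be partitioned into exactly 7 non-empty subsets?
5,715,424

This equals S(13,7), the Stirling number of the 2nd kind.
Using the Stirling recurrence: S(n,k) = k·S(n-1,k) + S(n-1,k-1)
S(13,7) = 7·S(12,7) + S(12,6)
         = 7·627396 + 1323652
         = 4391772 + 1323652
         = 5,715,424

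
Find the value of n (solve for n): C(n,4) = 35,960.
32
C(n,4) = n(n−1)(n−2)(n−3)/4! is increasing in n, and n(n−1)(n−2)(n−3) = 4!·35,960 = 863,040 ≈ (n−1.5)^4 gives n ≈ 32.0. Check: C(30,4) = 27,405, C(31,4) = 31,465, C(32,4) = 35,960 ✓. So n = 32.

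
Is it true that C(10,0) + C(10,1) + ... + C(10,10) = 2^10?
True

Explanation: Binomial theorem with x = y = 1: Σ C(10,i) = (1+1)^10 = 2^10 = 1,024. The statement holds.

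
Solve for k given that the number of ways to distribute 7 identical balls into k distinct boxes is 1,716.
7

Stars and bars: the count is C(7+k−1, k−1), increasing in k. k=5: C(11,4) = 330, k=6: C(12,5) = 792, k=7: C(13,6) = 1,716 ✓. So k = 7.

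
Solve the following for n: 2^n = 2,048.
2,048 = 1,024 × 2 = 2^10 × 2^1 = 2^11, so n = 11.
Final answer: 11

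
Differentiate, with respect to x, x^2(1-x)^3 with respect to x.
2x^1(1-x)^3 - 3x^2(1-x)^2

Product rule: 2x^{1}(1-x)^{3} + x^2·(-3)(1-x)^{2}.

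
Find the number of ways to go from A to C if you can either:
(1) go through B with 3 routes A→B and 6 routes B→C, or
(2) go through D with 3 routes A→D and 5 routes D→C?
33

Reasoning: Route via B: 3×6=18. Route via D: 3×5=15. Total: 33.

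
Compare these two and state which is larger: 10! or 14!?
14!

Explanation: 10!=3,628,800, 14!=87,178,291,200. 14! > 10!.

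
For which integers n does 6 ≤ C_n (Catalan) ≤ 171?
4, 5, 6

Explanation: C_3=5; C_4=14; C_5=42; C_6=132; C_7=429. So valid n = 4, 5, 6.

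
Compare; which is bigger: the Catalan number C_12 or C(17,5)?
C_12
C_12 = C(24,12)/(12+1) = 2,704,156/13 = 208,012; C(17,5) = 6,188.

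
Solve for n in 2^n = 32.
5

Solution: 2^5 = 32, so n = 5.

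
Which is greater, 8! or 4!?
8!

Reasoning: 8!=40,320, 4!=24. 8! > 4!.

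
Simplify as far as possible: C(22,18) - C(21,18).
5,985

Reasoning: C(22,18) - C(21,18) = C(21,17) = 5,985.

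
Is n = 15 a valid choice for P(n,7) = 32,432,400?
Yes

Explanation: P(15,7) = 15·14·13·12·11·10·9 = 32,432,400, which equals 32,432,400.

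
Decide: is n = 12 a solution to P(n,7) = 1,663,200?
No

P(12,7) = 12·11·10·9·8·7·6 = 3,991,680, which does not equal 1,663,200.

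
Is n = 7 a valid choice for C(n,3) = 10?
No

Explanation: C(7,3) = 7·6·5/3! = 210/6 = 35, which does not equal 10.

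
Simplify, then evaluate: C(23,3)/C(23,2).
7
C(n,k+1)/C(n,k) = (n−k)/(k+1). Here (23−2)/(2+1) = 21/3 = 7.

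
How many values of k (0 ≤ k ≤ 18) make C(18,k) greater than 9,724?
7

Reasoning: Row 18 is unimodal and symmetric about k=18/2. C(18,5)=8,568 ≤ 9,724; C(18,6)=18,564 > 9,724; by symmetry C(18,k) > 9,724 for k = 6..12. That's 12 - 6 + 1 = 7 values.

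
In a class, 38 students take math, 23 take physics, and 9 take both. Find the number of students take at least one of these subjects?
52

Working:
|A∪B| = |A|+|B|-|A∩B| = 38+23-9 = 52.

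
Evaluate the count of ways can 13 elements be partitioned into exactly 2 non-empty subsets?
4,095

This equals S(13,2), the Stirling number of the 2nd kind.
Using the Stirling recurrence: S(n,k) = k·S(n-1,k) + S(n-1,k-1)
S(13,2) = 2·S(12,2) + S(12,1)
         = 2·2047 + 1
         = 4094 + 1
         = 4,095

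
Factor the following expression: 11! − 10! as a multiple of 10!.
11! − 10! = 11·10! − 10! = (11 − 1)·10! = 10 × 10! = 36,288,000.

Answer: 10 × 10! = 36,288,000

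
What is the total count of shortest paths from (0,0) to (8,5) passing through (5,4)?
504

Working:
To (5,4): C(9,5)=126. From there: C(4,3)=4. Total: 504.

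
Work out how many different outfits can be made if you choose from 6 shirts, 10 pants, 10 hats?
By the multiplication principle: 6 × 10 × 10 = 600.

Answer: 600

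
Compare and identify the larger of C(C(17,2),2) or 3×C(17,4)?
C(C(17,2),2)=9,180, 3×C(17,4)=7,140.
Final answer: C(C(17,2),2)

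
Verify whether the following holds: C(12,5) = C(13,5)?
False

LHS = C(12,5) = 792; RHS = C(13,5) = 1,287. 792 ≠ 1,287, so the statement does not hold.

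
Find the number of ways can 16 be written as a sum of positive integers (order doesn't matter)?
231
Pentagonal recurrence p(n) = p(n−1) + p(n−2) − p(n−5) − p(n−7) + …: p(16) = p(15) + p(14) − p(11) − p(9) + p(4) + p(1) = 176 + 135 − 56 − 30 + 5 + 1 = 231.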